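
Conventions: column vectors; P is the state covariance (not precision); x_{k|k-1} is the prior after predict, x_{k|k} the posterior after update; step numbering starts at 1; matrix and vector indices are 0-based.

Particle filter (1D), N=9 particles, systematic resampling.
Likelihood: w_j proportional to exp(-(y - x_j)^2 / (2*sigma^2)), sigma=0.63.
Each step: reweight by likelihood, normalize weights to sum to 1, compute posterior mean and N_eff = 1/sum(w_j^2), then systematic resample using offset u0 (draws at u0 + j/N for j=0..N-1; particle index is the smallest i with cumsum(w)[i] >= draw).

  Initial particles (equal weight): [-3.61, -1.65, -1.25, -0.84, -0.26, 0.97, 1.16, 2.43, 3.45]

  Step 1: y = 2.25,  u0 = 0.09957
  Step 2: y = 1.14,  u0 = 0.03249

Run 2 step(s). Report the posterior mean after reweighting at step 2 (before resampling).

post_mean = 1.5031

step 1: w=[0.0000, 0.0000, 0.0000, 0.0000, 0.0002, 0.0861, 0.1519, 0.6512, 0.1106]  mean=2.2235  Neff=2.1423  idx=[6, 6, 7, 7, 7, 7, 7, 7, 8]
step 2: w=[0.3651, 0.3651, 0.0449, 0.0449, 0.0449, 0.0449, 0.0449, 0.0449, 0.0004]  mean=1.5031  Neff=3.5883  idx=[0, 0, 0, 1, 1, 1, 1, 3, 6]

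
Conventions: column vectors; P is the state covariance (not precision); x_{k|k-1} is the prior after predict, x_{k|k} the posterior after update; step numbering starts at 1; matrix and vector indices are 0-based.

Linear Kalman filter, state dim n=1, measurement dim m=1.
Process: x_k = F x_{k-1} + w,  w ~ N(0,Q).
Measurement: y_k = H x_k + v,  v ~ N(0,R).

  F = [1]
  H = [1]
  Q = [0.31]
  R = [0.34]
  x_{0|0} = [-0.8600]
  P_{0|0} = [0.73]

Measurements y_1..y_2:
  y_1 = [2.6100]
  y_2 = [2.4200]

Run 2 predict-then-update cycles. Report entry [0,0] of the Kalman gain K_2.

step 1: x^-=[-0.8600]  P^-=[1.0400]  S=[1.3800]  K=[0.7536]  nu=[3.4700]  x^+=[1.7551]  P^+=[0.2562]
step 2: x^-=[1.7551]  P^-=[0.5662]  S=[0.9062]  K=[0.6248]  nu=[0.6649]  x^+=[2.1705]  P^+=[0.2124]

K[0,0] = 0.6248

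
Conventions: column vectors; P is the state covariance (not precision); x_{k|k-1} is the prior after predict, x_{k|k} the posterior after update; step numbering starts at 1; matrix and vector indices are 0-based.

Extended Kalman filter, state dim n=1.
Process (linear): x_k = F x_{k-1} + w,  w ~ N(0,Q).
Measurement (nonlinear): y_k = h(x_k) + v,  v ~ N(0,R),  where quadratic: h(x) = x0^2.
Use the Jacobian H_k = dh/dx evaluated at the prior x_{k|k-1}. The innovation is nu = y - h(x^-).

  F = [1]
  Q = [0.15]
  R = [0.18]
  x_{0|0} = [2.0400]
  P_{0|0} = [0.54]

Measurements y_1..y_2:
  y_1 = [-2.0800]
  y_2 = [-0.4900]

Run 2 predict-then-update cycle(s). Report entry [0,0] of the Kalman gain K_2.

K[0,0] = 0.4723

step 1: x^-=[2.0400]  P^-=[0.6900]  H_jac=[4.0800]  S=[11.6660]  K=[0.2413]  nu=[-6.2416]  x^+=[0.5338]  P^+=[0.0106]
step 2: x^-=[0.5338]  P^-=[0.1606]  H_jac=[1.0676]  S=[0.3631]  K=[0.4723]  nu=[-0.7749]  x^+=[0.1678]  P^+=[0.0796]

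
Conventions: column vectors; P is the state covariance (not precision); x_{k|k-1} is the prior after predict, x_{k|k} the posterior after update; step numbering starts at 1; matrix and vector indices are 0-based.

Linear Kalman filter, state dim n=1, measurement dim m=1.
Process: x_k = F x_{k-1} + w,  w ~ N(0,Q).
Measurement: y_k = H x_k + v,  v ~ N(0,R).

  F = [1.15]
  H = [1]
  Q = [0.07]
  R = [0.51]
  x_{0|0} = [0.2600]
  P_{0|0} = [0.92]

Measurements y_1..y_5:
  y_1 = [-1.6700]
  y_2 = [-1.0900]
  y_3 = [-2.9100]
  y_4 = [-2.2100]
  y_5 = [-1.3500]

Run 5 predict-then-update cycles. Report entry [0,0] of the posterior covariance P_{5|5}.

P_post[0,0] = 0.2096

step 1: x^-=[0.2990]  P^-=[1.2867]  S=[1.7967]  K=[0.7161]  nu=[-1.9690]  x^+=[-1.1111]  P^+=[0.3652]
step 2: x^-=[-1.2778]  P^-=[0.5530]  S=[1.0630]  K=[0.5202]  nu=[0.1878]  x^+=[-1.1801]  P^+=[0.2653]
step 3: x^-=[-1.3571]  P^-=[0.4209]  S=[0.9309]  K=[0.4521]  nu=[-1.5529]  x^+=[-2.0592]  P^+=[0.2306]
step 4: x^-=[-2.3681]  P^-=[0.3750]  S=[0.8850]  K=[0.4237]  nu=[0.1581]  x^+=[-2.3011]  P^+=[0.2161]
step 5: x^-=[-2.6463]  P^-=[0.3558]  S=[0.8658]  K=[0.4109]  nu=[1.2963]  x^+=[-2.1136]  P^+=[0.2096]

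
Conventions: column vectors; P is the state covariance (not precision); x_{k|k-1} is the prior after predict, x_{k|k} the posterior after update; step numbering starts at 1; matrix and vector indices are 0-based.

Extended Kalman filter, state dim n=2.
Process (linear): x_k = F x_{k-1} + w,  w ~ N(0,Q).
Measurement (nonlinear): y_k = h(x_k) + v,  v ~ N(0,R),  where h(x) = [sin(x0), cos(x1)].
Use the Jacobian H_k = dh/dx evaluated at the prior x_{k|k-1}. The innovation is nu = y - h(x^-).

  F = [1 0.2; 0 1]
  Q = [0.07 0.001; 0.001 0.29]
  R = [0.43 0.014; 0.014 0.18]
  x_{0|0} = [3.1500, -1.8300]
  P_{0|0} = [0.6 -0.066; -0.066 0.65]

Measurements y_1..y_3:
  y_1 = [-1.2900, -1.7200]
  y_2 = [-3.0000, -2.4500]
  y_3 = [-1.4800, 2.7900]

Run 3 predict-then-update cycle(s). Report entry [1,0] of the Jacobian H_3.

step 1: x^-=[2.7840, -1.8300]  P^-=[0.6696 0.0650; 0.0650 0.9400]  H_jac=[-0.9367 0.0000; 0.0000 0.9666]  S=[1.0176 -0.0449; -0.0449 1.0582]  K=[-0.6149 0.0333; -0.0220 0.8577]  nu=[-1.6400, -1.4637]  x^+=[3.7438, -3.0492]  P^+=[0.2818 -0.0027; -0.0027 0.1594]
step 2: x^-=[3.1339, -3.0492]  P^-=[0.3571 0.0302; 0.0302 0.4494]  H_jac=[-1.0000 0.0000; 0.0000 0.0923]  S=[0.7871 0.0112; 0.0112 0.1838]  K=[-0.4543 0.0429; -0.0416 0.2281]  nu=[-3.0077, -1.4543]  x^+=[4.4379, -3.2558]  P^+=[0.1947 0.0147; 0.0147 0.4387]
step 3: x^-=[3.7868, -3.2558]  P^-=[0.2882 0.1034; 0.1034 0.7287]  H_jac=[-0.7990 0.0000; 0.0000 -0.1140]  S=[0.6140 0.0234; 0.0234 0.1895]  K=[-0.3744 -0.0159; -0.1184 -0.4237]  nu=[-0.8787, 3.7835]  x^+=[4.0555, -4.7546]  P^+=[0.2018 0.0712; 0.0712 0.6837]

H_jac[1,0] = 0.0000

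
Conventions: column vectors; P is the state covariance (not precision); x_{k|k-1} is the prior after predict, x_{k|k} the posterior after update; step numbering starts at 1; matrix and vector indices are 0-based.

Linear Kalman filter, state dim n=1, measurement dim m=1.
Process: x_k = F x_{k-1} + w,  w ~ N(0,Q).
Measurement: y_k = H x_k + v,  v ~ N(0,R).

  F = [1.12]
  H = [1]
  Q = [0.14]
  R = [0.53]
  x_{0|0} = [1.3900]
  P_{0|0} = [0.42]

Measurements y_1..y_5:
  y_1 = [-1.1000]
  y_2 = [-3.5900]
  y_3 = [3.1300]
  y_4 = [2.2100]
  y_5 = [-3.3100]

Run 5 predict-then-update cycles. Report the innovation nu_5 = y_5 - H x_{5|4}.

innov = [-4.7471]

step 1: x^-=[1.5568]  P^-=[0.6668]  S=[1.1968]  K=[0.5572]  nu=[-2.6568]  x^+=[0.0765]  P^+=[0.2953]
step 2: x^-=[0.0857]  P^-=[0.5104]  S=[1.0404]  K=[0.4906]  nu=[-3.6757]  x^+=[-1.7176]  P^+=[0.2600]
step 3: x^-=[-1.9237]  P^-=[0.4662]  S=[0.9962]  K=[0.4680]  nu=[5.0537]  x^+=[0.4412]  P^+=[0.2480]
step 4: x^-=[0.4942]  P^-=[0.4511]  S=[0.9811]  K=[0.4598]  nu=[1.7158]  x^+=[1.2831]  P^+=[0.2437]
step 5: x^-=[1.4371]  P^-=[0.4457]  S=[0.9757]  K=[0.4568]  nu=[-4.7471]  x^+=[-0.7314]  P^+=[0.2421]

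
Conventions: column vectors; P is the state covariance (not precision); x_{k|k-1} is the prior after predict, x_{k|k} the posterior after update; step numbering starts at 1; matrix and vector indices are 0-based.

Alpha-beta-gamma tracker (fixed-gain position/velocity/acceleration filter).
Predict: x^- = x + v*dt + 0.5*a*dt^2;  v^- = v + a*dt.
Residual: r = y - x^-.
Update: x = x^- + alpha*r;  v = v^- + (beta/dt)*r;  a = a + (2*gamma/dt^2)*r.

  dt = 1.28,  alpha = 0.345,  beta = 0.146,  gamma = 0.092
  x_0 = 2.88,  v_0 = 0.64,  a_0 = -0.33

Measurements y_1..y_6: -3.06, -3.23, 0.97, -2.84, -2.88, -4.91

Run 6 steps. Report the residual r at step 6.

resid = 6.0972

step 1: x_pred=3.4289  r=-6.4889  x^+=1.1902  v^+=-0.5225  a^+=-1.0587
step 2: x_pred=-0.3460  r=-2.8840  x^+=-1.3409  v^+=-2.2067  a^+=-1.3826
step 3: x_pred=-5.2981  r=6.2681  x^+=-3.1356  v^+=-3.2615  a^+=-0.6787
step 4: x_pred=-7.8663  r=5.0263  x^+=-6.1322  v^+=-3.5569  a^+=-0.1142
step 5: x_pred=-10.7786  r=7.8986  x^+=-8.0536  v^+=-2.8021  a^+=0.7728
step 6: x_pred=-11.0072  r=6.0972  x^+=-8.9036  v^+=-1.1174  a^+=1.4576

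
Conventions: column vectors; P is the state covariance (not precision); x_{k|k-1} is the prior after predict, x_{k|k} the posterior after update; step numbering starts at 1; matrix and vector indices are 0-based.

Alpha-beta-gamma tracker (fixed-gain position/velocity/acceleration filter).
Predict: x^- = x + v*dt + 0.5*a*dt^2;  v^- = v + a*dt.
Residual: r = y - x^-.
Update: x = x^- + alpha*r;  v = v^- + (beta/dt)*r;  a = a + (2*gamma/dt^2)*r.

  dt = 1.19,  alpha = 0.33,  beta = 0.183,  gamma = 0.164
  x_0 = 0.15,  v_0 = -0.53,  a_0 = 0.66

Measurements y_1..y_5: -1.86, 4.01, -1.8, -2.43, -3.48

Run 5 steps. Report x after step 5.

step 1: x_pred=-0.0134  r=-1.8466  x^+=-0.6228  v^+=-0.0286  a^+=0.2323
step 2: x_pred=-0.4923  r=4.5023  x^+=0.9935  v^+=0.9402  a^+=1.2751
step 3: x_pred=3.0152  r=-4.8152  x^+=1.4262  v^+=1.7171  a^+=0.1598
step 4: x_pred=3.5827  r=-6.0127  x^+=1.5985  v^+=0.9827  a^+=-1.2329
step 5: x_pred=1.8950  r=-5.3750  x^+=0.1212  v^+=-1.3110  a^+=-2.4778

x_post = 0.1212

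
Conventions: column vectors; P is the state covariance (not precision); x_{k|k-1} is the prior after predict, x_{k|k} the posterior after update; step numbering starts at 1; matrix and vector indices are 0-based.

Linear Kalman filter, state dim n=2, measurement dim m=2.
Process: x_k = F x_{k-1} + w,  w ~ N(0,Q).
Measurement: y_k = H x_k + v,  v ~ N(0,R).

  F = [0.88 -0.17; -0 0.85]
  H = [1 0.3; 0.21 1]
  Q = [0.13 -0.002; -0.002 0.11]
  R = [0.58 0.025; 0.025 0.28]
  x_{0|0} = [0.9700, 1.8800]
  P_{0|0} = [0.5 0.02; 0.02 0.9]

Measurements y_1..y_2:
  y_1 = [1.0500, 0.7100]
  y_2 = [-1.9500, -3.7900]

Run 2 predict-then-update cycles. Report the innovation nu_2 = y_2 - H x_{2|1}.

innov = [-2.6113, -4.6109]

step 1: x^-=[0.5340, 1.5980]  P^-=[0.5372 -0.1171; -0.1171 0.7602]  S=[1.1154 0.2414; 0.2414 1.0148]  K=[0.4756 -0.1174; -0.0605 0.7394]  nu=[0.0366, -1.0001]  x^+=[0.6688, 0.8563]  P^+=[0.2979 -0.0835; -0.0835 0.2231]
step 2: x^-=[0.4429, 0.7279]  P^-=[0.3922 -0.0967; -0.0967 0.2712]  S=[0.9385 0.0859; 0.0859 0.5278]  K=[0.3953 -0.0915; -0.0608 0.4851]  nu=[-2.6113, -4.6109]  x^+=[-0.1673, -1.3503]  P^+=[0.2473 -0.0677; -0.0677 0.1485]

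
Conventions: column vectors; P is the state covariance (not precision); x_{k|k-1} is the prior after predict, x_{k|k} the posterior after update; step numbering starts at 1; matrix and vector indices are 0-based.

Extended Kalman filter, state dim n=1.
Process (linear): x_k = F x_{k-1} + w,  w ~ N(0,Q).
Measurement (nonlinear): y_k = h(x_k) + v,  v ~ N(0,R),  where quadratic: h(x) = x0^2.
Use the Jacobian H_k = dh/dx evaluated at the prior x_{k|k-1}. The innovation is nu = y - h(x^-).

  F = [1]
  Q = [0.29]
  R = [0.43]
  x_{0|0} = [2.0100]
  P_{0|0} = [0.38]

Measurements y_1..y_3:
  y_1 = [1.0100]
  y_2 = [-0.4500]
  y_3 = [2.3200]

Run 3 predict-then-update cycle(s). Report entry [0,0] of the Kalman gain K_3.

K[0,0] = 0.4457

step 1: x^-=[2.0100]  P^-=[0.6700]  H_jac=[4.0200]  S=[11.2575]  K=[0.2393]  nu=[-3.0301]  x^+=[1.2850]  P^+=[0.0256]
step 2: x^-=[1.2850]  P^-=[0.3156]  H_jac=[2.5701]  S=[2.5146]  K=[0.3226]  nu=[-2.1013]  x^+=[0.6072]  P^+=[0.0540]
step 3: x^-=[0.6072]  P^-=[0.3440]  H_jac=[1.2145]  S=[0.9373]  K=[0.4457]  nu=[1.9513]  x^+=[1.4769]  P^+=[0.1578]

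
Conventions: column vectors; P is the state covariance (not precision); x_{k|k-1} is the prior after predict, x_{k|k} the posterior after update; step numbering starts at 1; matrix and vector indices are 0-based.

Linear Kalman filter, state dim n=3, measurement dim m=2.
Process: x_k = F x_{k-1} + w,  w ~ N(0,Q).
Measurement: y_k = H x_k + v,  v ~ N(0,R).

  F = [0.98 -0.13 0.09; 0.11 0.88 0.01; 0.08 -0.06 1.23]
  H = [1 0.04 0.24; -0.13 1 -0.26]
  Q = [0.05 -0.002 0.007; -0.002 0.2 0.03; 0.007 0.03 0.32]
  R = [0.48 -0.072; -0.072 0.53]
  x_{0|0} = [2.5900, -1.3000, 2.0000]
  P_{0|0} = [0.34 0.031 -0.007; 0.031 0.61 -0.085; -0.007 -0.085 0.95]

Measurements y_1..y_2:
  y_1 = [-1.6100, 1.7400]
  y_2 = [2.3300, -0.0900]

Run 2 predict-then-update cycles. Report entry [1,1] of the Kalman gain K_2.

K[1,1] = 0.4105

step 1: x^-=[2.8872, -0.8391, 2.7452]  P^-=[0.3874 -0.0147 0.1470; -0.0147 0.6811 -0.0785; 0.1470 -0.0785 1.7725]  S=[1.0385 -0.2812; -0.2812 1.3920]  K=[0.4087 0.0083; 0.1383 0.5332; 0.4650 -0.3072]  nu=[-5.1225, 3.6682]  x^+=[0.8242, 0.4085, -0.7636]  P^+=[0.2157 -0.0180 -0.0810; -0.0180 0.3069 0.1406; -0.0810 0.1406 1.3362]
step 2: x^-=[0.6858, 0.4425, -0.8978]  P^-=[0.2602 -0.0186 0.0540; -0.0186 0.4392 0.1720; 0.0540 0.1720 2.3076]  S=[0.9016 -0.2270; -0.2270 1.0486]  K=[0.3027 0.0022; 0.1480 0.4105; 0.6107 -0.2826]  nu=[1.8419, -0.6768]  x^+=[1.2420, 0.4373, 0.4182]  P^+=[0.1779 -0.0316 -0.1311; -0.0316 0.2703 0.2596; -0.1311 0.2596 1.8093]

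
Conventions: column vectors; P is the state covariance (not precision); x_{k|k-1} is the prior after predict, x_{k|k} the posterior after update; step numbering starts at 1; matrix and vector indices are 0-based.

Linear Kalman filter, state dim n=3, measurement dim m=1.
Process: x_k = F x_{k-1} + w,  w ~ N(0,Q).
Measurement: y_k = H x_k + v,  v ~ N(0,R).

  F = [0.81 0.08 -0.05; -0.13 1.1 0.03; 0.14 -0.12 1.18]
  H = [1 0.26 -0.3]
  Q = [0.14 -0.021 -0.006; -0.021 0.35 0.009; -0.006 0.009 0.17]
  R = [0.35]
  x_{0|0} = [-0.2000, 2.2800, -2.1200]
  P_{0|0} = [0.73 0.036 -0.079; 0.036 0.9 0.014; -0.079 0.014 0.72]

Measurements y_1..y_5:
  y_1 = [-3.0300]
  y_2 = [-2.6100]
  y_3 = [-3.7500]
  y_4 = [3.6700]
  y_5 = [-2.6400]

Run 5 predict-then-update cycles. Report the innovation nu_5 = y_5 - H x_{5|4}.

step 1: x^-=[0.1264, 2.4704, -2.8032]  P^-=[0.6375 0.0088 -0.0510; 0.0088 1.4432 -0.0616; -0.0510 -0.0616 1.1685]  S=[1.2350]  K=[0.5304; 0.3259; -0.3381]  nu=[-4.6397]  x^+=[-2.3346, 0.9582, -1.2345]  P^+=[0.2900 -0.2047 0.1705; -0.2047 1.3120 0.0745; 0.1705 0.0745 1.0273]
step 2: x^-=[-1.7526, 1.3205, -1.8985]  P^-=[0.3003 -0.1166 0.1405; -0.1166 2.0055 -0.0968; 0.1405 -0.0968 1.6672]  S=[0.8061]  K=[0.2827; 0.5383; -0.4773]  nu=[-1.7703]  x^+=[-2.2530, 0.3676, -1.0535]  P^+=[0.2359 -0.2392 0.2493; -0.2392 1.7720 0.1103; 0.2493 0.1103 1.4835]
step 3: x^-=[-1.7428, 0.6656, -1.6026]  P^-=[0.2578 -0.1009 0.1844; -0.1009 2.5731 -0.1116; 0.1844 -0.1116 2.3249]  S=[0.8452]  K=[0.2085; 0.7117; -0.6414]  nu=[-2.6610]  x^+=[-2.2976, -1.2284, 0.1040]  P^+=[0.2210 -0.2263 0.2974; -0.2263 2.1449 0.2742; 0.2974 0.2742 1.9772]
step 4: x^-=[-1.9645, -1.0494, -0.0515]  P^-=[0.2481 -0.0630 0.2110; -0.0630 3.0314 0.0640; 0.2110 0.0640 2.9865]  S=[0.9024]  K=[0.1866; 0.7823; -0.7406]  nu=[5.8919]  x^+=[-0.8651, 3.5595, -4.4150]  P^+=[0.2167 -0.1948 0.3357; -0.1948 2.4792 0.5868; 0.3357 0.5868 2.4915]
step 5: x^-=[-0.1952, 3.8955, -5.7579]  P^-=[0.2471 -0.0214 0.2419; -0.0214 3.4475 0.4425; 0.2419 0.4425 3.6304]  S=[0.9316]  K=[0.1814; 0.7967; -0.7859]  nu=[-5.1850]  x^+=[-1.1357, -0.2354, -1.6829]  P^+=[0.2165 -0.1560 0.3747; -0.1560 2.8562 1.0258; 0.3747 1.0258 3.0550]

innov = [-5.1850]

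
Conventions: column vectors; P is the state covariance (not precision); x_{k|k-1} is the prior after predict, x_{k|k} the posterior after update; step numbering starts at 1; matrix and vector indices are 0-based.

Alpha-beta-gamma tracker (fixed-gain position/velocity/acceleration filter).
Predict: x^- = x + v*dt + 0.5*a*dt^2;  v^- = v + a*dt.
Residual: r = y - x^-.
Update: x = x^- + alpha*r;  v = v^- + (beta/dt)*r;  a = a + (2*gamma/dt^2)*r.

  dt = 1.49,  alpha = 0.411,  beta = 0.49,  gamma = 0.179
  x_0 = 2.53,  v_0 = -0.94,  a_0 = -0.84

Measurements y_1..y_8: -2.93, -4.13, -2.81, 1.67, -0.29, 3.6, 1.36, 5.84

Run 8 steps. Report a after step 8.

a_post = -3.5009

step 1: x_pred=0.1970  r=-3.1270  x^+=-1.0882  v^+=-3.2199  a^+=-1.3442
step 2: x_pred=-7.3781  r=3.2481  x^+=-6.0431  v^+=-4.1547  a^+=-0.8205
step 3: x_pred=-13.1443  r=10.3343  x^+=-8.8969  v^+=-1.9786  a^+=0.8460
step 4: x_pred=-10.9060  r=12.5760  x^+=-5.7373  v^+=3.4176  a^+=2.8739
step 5: x_pred=2.5452  r=-2.8352  x^+=1.3799  v^+=6.7674  a^+=2.4167
step 6: x_pred=14.1460  r=-10.5460  x^+=9.8116  v^+=6.9002  a^+=0.7161
step 7: x_pred=20.8878  r=-19.5278  x^+=12.8619  v^+=1.5453  a^+=-2.4328
step 8: x_pred=12.4639  r=-6.6239  x^+=9.7415  v^+=-4.2579  a^+=-3.5009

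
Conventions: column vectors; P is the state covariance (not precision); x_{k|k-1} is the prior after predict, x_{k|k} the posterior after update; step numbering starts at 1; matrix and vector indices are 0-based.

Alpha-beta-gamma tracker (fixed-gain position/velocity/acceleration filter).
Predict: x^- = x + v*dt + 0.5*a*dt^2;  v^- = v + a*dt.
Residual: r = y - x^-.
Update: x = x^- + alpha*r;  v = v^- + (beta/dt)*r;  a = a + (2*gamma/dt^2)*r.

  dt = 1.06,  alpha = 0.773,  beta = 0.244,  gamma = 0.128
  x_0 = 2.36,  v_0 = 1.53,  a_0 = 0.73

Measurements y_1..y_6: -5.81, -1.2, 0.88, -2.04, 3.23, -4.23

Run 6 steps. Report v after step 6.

step 1: x_pred=4.3919  r=-10.2019  x^+=-3.4942  v^+=-0.0446  a^+=-1.5944
step 2: x_pred=-4.4371  r=3.2371  x^+=-1.9348  v^+=-0.9895  a^+=-0.8568
step 3: x_pred=-3.4650  r=4.3450  x^+=-0.1063  v^+=-0.8976  a^+=0.1331
step 4: x_pred=-0.9829  r=-1.0571  x^+=-1.8000  v^+=-0.9998  a^+=-0.1077
step 5: x_pred=-2.9203  r=6.1503  x^+=1.8339  v^+=0.3018  a^+=1.2936
step 6: x_pred=2.8805  r=-7.1105  x^+=-2.6159  v^+=0.0362  a^+=-0.3265

v_post = 0.0362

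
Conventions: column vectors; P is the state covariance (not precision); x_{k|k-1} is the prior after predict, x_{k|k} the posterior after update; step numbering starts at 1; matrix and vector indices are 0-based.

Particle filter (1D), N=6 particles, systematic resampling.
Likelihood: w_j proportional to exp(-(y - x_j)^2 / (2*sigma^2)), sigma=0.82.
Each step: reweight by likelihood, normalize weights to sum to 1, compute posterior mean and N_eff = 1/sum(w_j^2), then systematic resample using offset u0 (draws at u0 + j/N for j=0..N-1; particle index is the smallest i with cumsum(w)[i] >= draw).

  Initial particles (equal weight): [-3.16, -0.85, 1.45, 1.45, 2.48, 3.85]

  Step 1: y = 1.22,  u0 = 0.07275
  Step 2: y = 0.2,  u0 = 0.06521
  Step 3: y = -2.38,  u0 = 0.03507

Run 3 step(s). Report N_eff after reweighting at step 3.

N_eff = 6.0000

step 1: w=[0.0000, 0.0181, 0.4222, 0.4222, 0.1349, 0.0026]  mean=1.5533  Neff=2.6663  idx=[2, 2, 2, 3, 3, 4]
step 2: w=[0.1974, 0.1974, 0.1974, 0.1974, 0.1974, 0.0132]  mean=1.4636  Neff=5.1302  idx=[0, 1, 2, 2, 3, 4]
step 3: w=[0.1667, 0.1667, 0.1667, 0.1667, 0.1667, 0.1667]  mean=1.4500  Neff=6.0000  idx=[0, 1, 2, 3, 4, 5]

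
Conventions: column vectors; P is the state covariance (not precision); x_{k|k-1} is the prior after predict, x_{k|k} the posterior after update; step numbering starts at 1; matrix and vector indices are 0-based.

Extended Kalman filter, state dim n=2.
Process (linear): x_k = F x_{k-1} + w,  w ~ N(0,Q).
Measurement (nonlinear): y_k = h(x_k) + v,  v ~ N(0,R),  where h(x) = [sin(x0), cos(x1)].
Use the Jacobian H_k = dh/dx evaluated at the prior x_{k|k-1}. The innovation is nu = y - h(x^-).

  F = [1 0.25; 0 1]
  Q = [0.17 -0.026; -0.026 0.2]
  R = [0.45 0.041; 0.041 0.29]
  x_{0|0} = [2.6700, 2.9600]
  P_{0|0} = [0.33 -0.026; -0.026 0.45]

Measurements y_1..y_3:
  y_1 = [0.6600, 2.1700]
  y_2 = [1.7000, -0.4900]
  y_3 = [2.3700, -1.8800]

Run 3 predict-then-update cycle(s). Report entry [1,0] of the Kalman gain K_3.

K[1,0] = -0.0059

step 1: x^-=[3.4100, 2.9600]  P^-=[0.5151 0.0605; 0.0605 0.6500]  H_jac=[-0.9642 0.0000; 0.0000 -0.1806]  S=[0.9289 0.0515; 0.0515 0.3112]  K=[-0.5377 0.0539; -0.0423 -0.3702]  nu=[0.9252, 3.1536]  x^+=[3.0826, 1.7534]  P^+=[0.2487 0.0355; 0.0355 0.6041]
step 2: x^-=[3.5210, 1.7534]  P^-=[0.4741 0.1605; 0.1605 0.8041]  H_jac=[-0.9289 0.0000; 0.0000 -0.9834]  S=[0.8591 0.1876; 0.1876 1.0676]  K=[-0.4995 -0.0600; -0.0123 -0.7385]  nu=[2.0703, -0.3084]  x^+=[2.5053, 1.9558]  P^+=[0.2447 0.0385; 0.0385 0.2183]
step 3: x^-=[2.9942, 1.9558]  P^-=[0.4476 0.0671; 0.0671 0.4183]  H_jac=[-0.9892 0.0000; 0.0000 -0.9268]  S=[0.8879 0.1025; 0.1025 0.6493]  K=[-0.4966 -0.0174; -0.0059 -0.5961]  nu=[2.2231, -1.5044]  x^+=[1.9164, 2.8395]  P^+=[0.2266 0.0274; 0.0274 0.1868]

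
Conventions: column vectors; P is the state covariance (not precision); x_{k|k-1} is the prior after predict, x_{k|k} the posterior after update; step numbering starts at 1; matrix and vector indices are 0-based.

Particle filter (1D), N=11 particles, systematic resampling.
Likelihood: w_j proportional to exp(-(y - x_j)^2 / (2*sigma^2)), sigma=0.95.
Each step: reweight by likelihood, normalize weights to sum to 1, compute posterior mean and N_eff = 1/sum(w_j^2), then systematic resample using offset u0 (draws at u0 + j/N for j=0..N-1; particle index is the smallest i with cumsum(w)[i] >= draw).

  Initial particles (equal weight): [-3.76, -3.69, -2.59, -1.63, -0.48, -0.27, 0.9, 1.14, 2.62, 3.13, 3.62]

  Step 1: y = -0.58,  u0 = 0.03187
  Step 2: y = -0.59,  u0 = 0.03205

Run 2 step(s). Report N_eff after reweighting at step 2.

step 1: w=[0.0012, 0.0015, 0.0344, 0.1754, 0.3212, 0.3063, 0.0960, 0.0627, 0.0011, 0.0002, 0.0000]  mean=-0.4607  Neff=4.1310  idx=[2, 3, 4, 4, 4, 4, 5, 5, 5, 6, 7]
step 2: w=[0.0137, 0.0691, 0.1250, 0.1250, 0.1250, 0.1250, 0.1189, 0.1189, 0.1189, 0.0368, 0.0240]  mean=-0.4239  Neff=8.9494  idx=[1, 2, 3, 3, 4, 5, 5, 6, 7, 8, 9]

N_eff = 8.9494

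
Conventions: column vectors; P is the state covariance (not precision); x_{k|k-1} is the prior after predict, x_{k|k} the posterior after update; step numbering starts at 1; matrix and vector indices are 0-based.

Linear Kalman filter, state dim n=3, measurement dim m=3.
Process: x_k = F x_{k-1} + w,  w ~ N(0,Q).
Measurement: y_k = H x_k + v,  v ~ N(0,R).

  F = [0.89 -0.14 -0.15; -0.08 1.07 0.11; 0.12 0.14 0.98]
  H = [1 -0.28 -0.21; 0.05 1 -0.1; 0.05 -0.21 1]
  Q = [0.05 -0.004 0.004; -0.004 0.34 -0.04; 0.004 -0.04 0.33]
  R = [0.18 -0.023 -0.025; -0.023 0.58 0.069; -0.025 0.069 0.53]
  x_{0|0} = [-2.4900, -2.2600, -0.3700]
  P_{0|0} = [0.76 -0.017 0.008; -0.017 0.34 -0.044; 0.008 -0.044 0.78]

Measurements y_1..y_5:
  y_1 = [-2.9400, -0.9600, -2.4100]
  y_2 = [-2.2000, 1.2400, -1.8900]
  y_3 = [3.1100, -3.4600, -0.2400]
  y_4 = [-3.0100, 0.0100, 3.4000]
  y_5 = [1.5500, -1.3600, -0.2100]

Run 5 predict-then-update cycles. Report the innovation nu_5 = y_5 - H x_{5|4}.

step 1: x^-=[-1.8442, -2.2597, -0.9778]  P^-=[0.6765 -0.1297 -0.0242; -0.1297 0.7360 0.0384; -0.0242 0.0384 1.0860]  S=[1.0493 -0.3046 -0.1799; -0.3046 1.3081 -0.1595; -0.1799 -0.1595 1.6343]  K=[0.7369 0.1142 0.1148; -0.1890 0.5050 -0.0466; -0.1434 -0.0097 0.6421]  nu=[-1.9339, 1.2941, -1.8145]  x^+=[-3.3299, -1.1561, -1.8782]  P^+=[0.1539 0.0549 0.0541; 0.0549 0.2988 0.0749; 0.0541 0.0749 0.3562]
step 2: x^-=[-2.5200, -1.1772, -2.4021]  P^-=[0.1608 -0.0199 0.0025; -0.0199 0.6947 0.1243; 0.0025 0.1243 0.7153]  S=[0.4515 -0.2370 -0.1487; -0.2370 1.2553 -0.0218; -0.1487 -0.0218 1.2248]  K=[0.4265 0.0720 0.0651; -0.2921 0.4867 -0.0453; -0.2228 0.0094 0.5359]  nu=[-0.5140, 2.3030, 0.3908]  x^+=[-2.5480, 0.0762, -2.0565]  P^+=[0.0900 0.0351 0.0317; 0.0351 0.2918 0.0764; 0.0317 0.0764 0.3047]
step 3: x^-=[-1.9699, 0.0592, -2.3105]  P^-=[0.1198 -0.0353 -0.0182; -0.0353 0.6898 0.1191; -0.0182 0.1191 0.6593]  S=[0.4244 -0.2508 -0.1550; -0.2508 1.2495 -0.0221; -0.1550 -0.0221 1.1689]  K=[0.3614 0.0513 0.0448; -0.3403 0.4718 -0.0598; -0.2637 -0.0021 0.5068]  nu=[4.6113, -3.6517, 2.1814]  x^+=[-0.3932, -3.3629, -2.4129]  P^+=[0.0732 0.0228 0.0194; 0.0228 0.2829 0.0677; 0.0194 0.0677 0.2883]
step 4: x^-=[0.4828, -3.8323, -2.8826]  P^-=[0.1120 -0.0441 -0.0278; -0.0441 0.6796 0.1062; -0.0278 0.1062 0.6374]  S=[0.4222 -0.2541 -0.1559; -0.2541 1.2409 -0.0318; -0.1559 -0.0318 1.1512]  K=[0.3482 0.0434 0.0371; -0.3549 0.4629 -0.0690; -0.2768 -0.0109 0.4953]  nu=[-5.1712, 3.5299, 5.4537]  x^+=[-0.9617, -0.7392, 1.2116]  P^+=[0.0687 0.0177 0.0143; 0.0177 0.2772 0.0616; 0.0143 0.0616 0.2809]
step 5: x^-=[-0.9342, -0.5807, 0.9685]  P^-=[0.1105 -0.0472 -0.0310; -0.0472 0.6724 0.0978; -0.0310 0.0978 0.6270]  S=[0.4219 -0.2535 -0.1548; -0.2535 1.2349 -0.0380; -0.1548 -0.0380 1.1438]  K=[0.3460 0.0408 0.0346; -0.3580 0.4589 -0.0732; -0.2797 -0.0151 0.4905]  nu=[2.5250, -0.6357, -1.2537]  x^+=[-0.1298, -1.6846, -0.3431]  P^+=[0.0676 0.0160 0.0125; 0.0160 0.2744 0.0586; 0.0125 0.0586 0.2776]

innov = [2.5250, -0.6357, -1.2537]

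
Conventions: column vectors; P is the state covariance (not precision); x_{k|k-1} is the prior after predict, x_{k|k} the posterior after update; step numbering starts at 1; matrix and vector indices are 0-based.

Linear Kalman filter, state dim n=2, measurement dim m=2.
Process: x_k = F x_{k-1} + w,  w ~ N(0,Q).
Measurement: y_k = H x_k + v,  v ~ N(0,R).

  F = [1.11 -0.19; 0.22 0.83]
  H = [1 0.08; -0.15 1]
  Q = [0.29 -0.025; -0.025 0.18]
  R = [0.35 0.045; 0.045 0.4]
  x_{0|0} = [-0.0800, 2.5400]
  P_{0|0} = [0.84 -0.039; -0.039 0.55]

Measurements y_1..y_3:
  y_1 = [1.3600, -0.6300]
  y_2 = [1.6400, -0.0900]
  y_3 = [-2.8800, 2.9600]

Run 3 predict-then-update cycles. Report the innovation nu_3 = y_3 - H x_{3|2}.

step 1: x^-=[-0.5714, 2.0906]  P^-=[1.3613 0.0591; 0.0591 0.5853]  S=[1.7245 -0.0540; -0.0540 0.9982]  K=[0.7889 -0.1027; 0.0796 0.5818]  nu=[1.7642, -2.8063]  x^+=[1.1086, 0.5984]  P^+=[0.2687 0.0347; 0.0347 0.2415]
step 2: x^-=[1.1168, 0.7406]  P^-=[0.6152 0.0331; 0.0331 0.3721]  S=[0.9728 0.0152; 0.0152 0.7760]  K=[0.6364 -0.0887; 0.0572 0.4720]  nu=[0.4640, -0.6630]  x^+=[1.4709, 0.4542]  P^+=[0.2167 0.0257; 0.0257 0.1952]
step 3: x^-=[1.5464, 0.7006]  P^-=[0.5532 0.0197; 0.0197 0.3343]  S=[0.9085 0.0082; 0.0082 0.7409]  K=[0.6115 -0.0922; 0.0471 0.4468]  nu=[-4.4825, 2.4914]  x^+=[-1.4244, 1.6026]  P^+=[0.2081 0.0219; 0.0219 0.1841]

innov = [-4.4825, 2.4914]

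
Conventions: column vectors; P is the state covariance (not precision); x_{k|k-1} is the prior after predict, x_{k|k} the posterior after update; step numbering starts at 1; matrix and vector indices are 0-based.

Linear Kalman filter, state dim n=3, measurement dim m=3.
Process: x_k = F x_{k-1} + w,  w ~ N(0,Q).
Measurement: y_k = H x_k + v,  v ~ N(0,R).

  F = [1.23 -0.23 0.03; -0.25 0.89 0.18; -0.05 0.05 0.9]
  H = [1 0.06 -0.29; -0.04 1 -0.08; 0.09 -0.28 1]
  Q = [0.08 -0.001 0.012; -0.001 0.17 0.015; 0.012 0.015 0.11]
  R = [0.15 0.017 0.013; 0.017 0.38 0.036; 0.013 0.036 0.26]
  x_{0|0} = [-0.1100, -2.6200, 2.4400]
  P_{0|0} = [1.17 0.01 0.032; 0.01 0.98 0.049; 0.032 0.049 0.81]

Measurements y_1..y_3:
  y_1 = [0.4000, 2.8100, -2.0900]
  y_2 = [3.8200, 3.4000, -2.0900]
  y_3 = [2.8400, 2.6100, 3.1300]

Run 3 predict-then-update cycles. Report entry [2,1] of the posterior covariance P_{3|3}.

P_post[2,1] = 0.0624

step 1: x^-=[0.5405, -1.8651, 2.0705]  P^-=[1.8987 -0.5394 -0.0233; -0.5394 1.0540 0.2361; -0.0233 0.2361 0.7730]  S=[2.0581 -0.5838 0.1008; -0.5838 1.4472 -0.1399; 0.1008 -0.1399 1.0217]  K=[0.8871 -0.0468 0.1983; -0.0648 0.7037 -0.0025; -0.1068 0.1476 0.7205]  nu=[0.5719, 4.8624, -4.7314]  x^+=[-0.1183, 1.5317, -0.6816]  P^+=[0.1491 0.0146 0.0521; 0.0146 0.2748 0.0995; 0.0521 0.0995 0.2144]
step 2: x^-=[-0.5182, 1.2701, -0.5310]  P^-=[0.3145 -0.0755 0.0437; -0.0755 0.4246 0.1314; 0.0437 0.1314 0.2889]  S=[0.4514 -0.0804 0.0322; -0.0804 0.7923 0.0175; 0.0322 0.0175 0.5229]  K=[0.6391 -0.0538 0.1405; -0.1032 0.5160 -0.0000; -0.0860 0.1149 0.4912]  nu=[4.1080, 2.0667, -1.1568]  x^+=[1.8334, 1.9124, -1.2151]  P^+=[0.1065 0.0025 0.0340; 0.0025 0.2003 0.0731; 0.0340 0.0731 0.1481]
step 3: x^-=[1.7788, 1.0250, -1.0896]  P^-=[0.2519 -0.0649 0.0299; -0.0649 0.3594 0.1003; 0.0299 0.1003 0.2343]  S=[0.3943 -0.0625 0.0228; -0.0625 0.7306 0.0103; 0.0228 0.0103 0.4769]  K=[0.5910 -0.0571 0.1213; -0.1074 0.4755 -0.0180; -0.0914 0.0960 0.4402]  nu=[0.6837, 1.5690, 4.3465]  x^+=[2.6206, 1.6194, 0.9119]  P^+=[0.0975 -0.0011 0.0281; -0.0011 0.1832 0.0624; 0.0281 0.0624 0.1317]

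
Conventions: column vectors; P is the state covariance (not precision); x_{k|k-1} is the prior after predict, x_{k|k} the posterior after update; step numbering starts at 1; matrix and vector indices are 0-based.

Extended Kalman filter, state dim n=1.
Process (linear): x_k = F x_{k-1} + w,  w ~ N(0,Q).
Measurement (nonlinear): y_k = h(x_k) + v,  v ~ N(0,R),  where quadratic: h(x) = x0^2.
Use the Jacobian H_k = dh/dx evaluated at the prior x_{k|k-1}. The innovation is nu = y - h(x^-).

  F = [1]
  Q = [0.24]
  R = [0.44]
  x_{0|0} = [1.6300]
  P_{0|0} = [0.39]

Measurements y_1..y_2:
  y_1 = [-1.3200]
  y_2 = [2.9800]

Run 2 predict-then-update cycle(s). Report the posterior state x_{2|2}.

step 1: x^-=[1.6300]  P^-=[0.6300]  H_jac=[3.2600]  S=[7.1354]  K=[0.2878]  nu=[-3.9769]  x^+=[0.4853]  P^+=[0.0388]
step 2: x^-=[0.4853]  P^-=[0.2788]  H_jac=[0.9706]  S=[0.7027]  K=[0.3852]  nu=[2.7445]  x^+=[1.5424]  P^+=[0.1746]

x_post = [1.5424]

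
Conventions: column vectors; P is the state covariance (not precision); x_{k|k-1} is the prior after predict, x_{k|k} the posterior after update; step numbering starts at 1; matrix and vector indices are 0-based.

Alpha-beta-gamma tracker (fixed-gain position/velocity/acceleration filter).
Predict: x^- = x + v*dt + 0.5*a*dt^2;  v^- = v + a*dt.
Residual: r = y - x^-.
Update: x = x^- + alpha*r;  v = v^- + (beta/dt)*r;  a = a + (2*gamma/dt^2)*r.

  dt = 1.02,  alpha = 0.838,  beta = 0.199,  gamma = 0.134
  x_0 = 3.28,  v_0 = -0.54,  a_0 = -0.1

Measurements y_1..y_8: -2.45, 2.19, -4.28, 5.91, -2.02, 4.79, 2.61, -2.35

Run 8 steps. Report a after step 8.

step 1: x_pred=2.6772  r=-5.1272  x^+=-1.6194  v^+=-1.6423  a^+=-1.4207
step 2: x_pred=-4.0336  r=6.2236  x^+=1.1818  v^+=-1.8772  a^+=0.1824
step 3: x_pred=-0.6381  r=-3.6419  x^+=-3.6900  v^+=-2.4017  a^+=-0.7557
step 4: x_pred=-6.5328  r=12.4428  x^+=3.8943  v^+=-0.7449  a^+=2.4495
step 5: x_pred=4.4087  r=-6.4287  x^+=-0.9786  v^+=0.4993  a^+=0.7935
step 6: x_pred=-0.0564  r=4.8464  x^+=4.0049  v^+=2.2543  a^+=2.0419
step 7: x_pred=7.3664  r=-4.7564  x^+=3.3805  v^+=3.4090  a^+=0.8167
step 8: x_pred=7.2826  r=-9.6326  x^+=-0.7895  v^+=2.3628  a^+=-1.6646

a_post = -1.6646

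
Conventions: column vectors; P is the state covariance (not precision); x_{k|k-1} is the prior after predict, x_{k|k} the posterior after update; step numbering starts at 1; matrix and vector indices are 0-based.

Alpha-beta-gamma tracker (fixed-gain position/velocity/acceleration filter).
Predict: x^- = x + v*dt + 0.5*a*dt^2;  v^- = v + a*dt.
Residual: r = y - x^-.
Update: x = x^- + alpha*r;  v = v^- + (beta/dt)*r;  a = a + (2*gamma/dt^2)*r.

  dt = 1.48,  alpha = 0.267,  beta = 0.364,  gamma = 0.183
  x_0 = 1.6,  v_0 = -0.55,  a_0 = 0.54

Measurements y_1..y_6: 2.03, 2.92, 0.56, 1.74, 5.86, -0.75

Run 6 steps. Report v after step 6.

step 1: x_pred=1.3774  r=0.6526  x^+=1.5517  v^+=0.4097  a^+=0.6490
step 2: x_pred=2.8688  r=0.0512  x^+=2.8825  v^+=1.3829  a^+=0.6576
step 3: x_pred=5.6493  r=-5.0893  x^+=4.2905  v^+=1.1044  a^+=-0.1928
step 4: x_pred=5.7138  r=-3.9738  x^+=4.6528  v^+=-0.1583  a^+=-0.8568
step 5: x_pred=3.4802  r=2.3798  x^+=4.1156  v^+=-0.8411  a^+=-0.4592
step 6: x_pred=2.3680  r=-3.1180  x^+=1.5355  v^+=-2.2875  a^+=-0.9801

v_post = -2.2875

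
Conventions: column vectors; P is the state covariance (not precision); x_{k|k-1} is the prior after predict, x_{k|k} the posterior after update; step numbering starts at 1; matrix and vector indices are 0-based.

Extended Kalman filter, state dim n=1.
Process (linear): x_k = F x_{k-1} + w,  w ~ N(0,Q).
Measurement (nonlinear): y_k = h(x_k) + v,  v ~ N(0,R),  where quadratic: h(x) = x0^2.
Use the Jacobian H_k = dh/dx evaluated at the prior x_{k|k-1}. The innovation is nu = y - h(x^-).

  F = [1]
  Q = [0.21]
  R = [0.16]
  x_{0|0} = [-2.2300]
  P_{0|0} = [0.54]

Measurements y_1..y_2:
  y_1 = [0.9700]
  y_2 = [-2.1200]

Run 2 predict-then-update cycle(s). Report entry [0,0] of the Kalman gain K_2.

K[0,0] = -0.3381

step 1: x^-=[-2.2300]  P^-=[0.7500]  H_jac=[-4.4600]  S=[15.0787]  K=[-0.2218]  nu=[-4.0029]  x^+=[-1.3420]  P^+=[0.0080]
step 2: x^-=[-1.3420]  P^-=[0.2180]  H_jac=[-2.6840]  S=[1.7302]  K=[-0.3381]  nu=[-3.9210]  x^+=[-0.0162]  P^+=[0.0202]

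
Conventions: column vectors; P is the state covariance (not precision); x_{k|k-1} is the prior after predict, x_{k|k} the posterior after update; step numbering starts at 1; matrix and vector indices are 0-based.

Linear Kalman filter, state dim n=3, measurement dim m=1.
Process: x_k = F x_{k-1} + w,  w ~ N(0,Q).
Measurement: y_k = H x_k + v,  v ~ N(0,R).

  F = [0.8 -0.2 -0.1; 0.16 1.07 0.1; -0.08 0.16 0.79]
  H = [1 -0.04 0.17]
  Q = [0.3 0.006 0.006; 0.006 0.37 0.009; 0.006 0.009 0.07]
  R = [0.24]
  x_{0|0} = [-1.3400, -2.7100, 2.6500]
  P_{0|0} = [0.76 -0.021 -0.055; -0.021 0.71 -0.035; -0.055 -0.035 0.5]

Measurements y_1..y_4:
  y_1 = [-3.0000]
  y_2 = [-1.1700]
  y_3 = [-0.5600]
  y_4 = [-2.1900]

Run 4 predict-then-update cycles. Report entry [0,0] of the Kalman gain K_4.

step 1: x^-=[-0.7950, -2.8491, 1.7671]  P^-=[0.8339 -0.0700 -0.1370; -0.0700 1.1909 0.1249; -0.1370 0.1249 0.4037]  S=[1.0448]  K=[0.7785; -0.0923; -0.0702]  nu=[-2.6194]  x^+=[-2.8343, -2.6073, 1.9510]  P^+=[0.2006 0.0050 -0.0799; 0.0050 1.1820 0.1182; -0.0799 0.1182 0.3986]
step 2: x^-=[-1.9411, -3.0482, 1.3509]  P^-=[0.4956 -0.2412 -0.1471; -0.2412 1.7568 0.3323; -0.1471 0.3323 0.3901]  S=[0.7144]  K=[0.6722; -0.3569; -0.1317]  nu=[0.4195]  x^+=[-1.6591, -3.1980, 1.2956]  P^+=[0.1728 -0.0698 -0.0839; -0.0698 1.6658 0.2987; -0.0839 0.2987 0.3777]
step 3: x^-=[-0.8172, -3.5577, 0.6446]  P^-=[0.5287 -0.4330 -0.2039; -0.4330 2.3227 0.5734; -0.2039 0.5734 0.4374]  S=[0.7426]  K=[0.6886; -0.5769; -0.2054]  nu=[0.0054]  x^+=[-0.8136, -3.5608, 0.6435]  P^+=[0.1766 -0.1380 -0.0989; -0.1380 2.0756 0.4854; -0.0989 0.4854 0.4061]
step 4: x^-=[-0.0030, -3.8759, 0.0037]  P^-=[0.5795 -0.6013 -0.2714; -0.6013 2.8084 0.8088; -0.2714 0.8088 0.5164]  S=[0.7837]  K=[0.7112; -0.7351; -0.2756]  nu=[-2.3426]  x^+=[-1.6691, -2.1538, 0.6493]  P^+=[0.1831 -0.1915 -0.1178; -0.1915 2.3848 0.6500; -0.1178 0.6500 0.4569]

K[0,0] = 0.7112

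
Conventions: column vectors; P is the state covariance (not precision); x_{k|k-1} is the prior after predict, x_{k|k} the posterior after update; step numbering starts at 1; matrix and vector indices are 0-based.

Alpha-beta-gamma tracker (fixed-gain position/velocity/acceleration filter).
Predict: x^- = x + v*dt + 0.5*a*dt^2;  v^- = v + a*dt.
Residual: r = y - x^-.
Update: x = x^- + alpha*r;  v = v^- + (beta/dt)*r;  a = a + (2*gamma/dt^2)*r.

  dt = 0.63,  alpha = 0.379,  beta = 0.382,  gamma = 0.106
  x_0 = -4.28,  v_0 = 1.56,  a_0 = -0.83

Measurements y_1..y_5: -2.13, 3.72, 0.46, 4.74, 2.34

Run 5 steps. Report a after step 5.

step 1: x_pred=-3.4619  r=1.3319  x^+=-2.9571  v^+=1.8447  a^+=-0.1186
step 2: x_pred=-1.8185  r=5.5385  x^+=0.2806  v^+=5.1283  a^+=2.8398
step 3: x_pred=4.0750  r=-3.6150  x^+=2.7049  v^+=4.7254  a^+=0.9089
step 4: x_pred=5.8622  r=-1.1222  x^+=5.4369  v^+=4.6175  a^+=0.3094
step 5: x_pred=8.4073  r=-6.0673  x^+=6.1078  v^+=1.1335  a^+=-2.9314

a_post = -2.9314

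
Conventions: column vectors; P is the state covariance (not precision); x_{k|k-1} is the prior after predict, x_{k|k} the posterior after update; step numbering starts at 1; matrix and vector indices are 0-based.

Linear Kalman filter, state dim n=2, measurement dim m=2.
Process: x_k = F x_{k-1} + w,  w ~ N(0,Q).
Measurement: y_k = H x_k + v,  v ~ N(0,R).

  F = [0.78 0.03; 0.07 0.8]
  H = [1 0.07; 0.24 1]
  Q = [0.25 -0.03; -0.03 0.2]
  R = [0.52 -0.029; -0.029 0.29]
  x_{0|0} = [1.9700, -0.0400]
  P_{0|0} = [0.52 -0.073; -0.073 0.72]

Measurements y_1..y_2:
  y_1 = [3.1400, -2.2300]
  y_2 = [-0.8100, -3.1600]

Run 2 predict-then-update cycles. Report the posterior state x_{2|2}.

step 1: x^-=[1.5354, 0.1059]  P^-=[0.5636 -0.0300; -0.0300 0.6552]  S=[1.0826 0.1216; 0.1216 0.9632]  K=[0.5137 0.0444; -0.0618 0.6805]  nu=[1.5972, -2.7044]  x^+=[2.2357, -1.8332]  P^+=[0.2705 -0.0669; -0.0669 0.2152]
step 2: x^-=[1.6889, -1.3100]  P^-=[0.4116 -0.0520; -0.0520 0.3316]  S=[0.9260 0.0402; 0.0402 0.6203]  K=[0.4386 0.0471; -0.0535 0.5179]  nu=[-2.4072, -2.2553]  x^+=[0.5270, -2.3491]  P^+=[0.2305 -0.0544; -0.0544 0.1648]

x_post = [0.5270, -2.3491]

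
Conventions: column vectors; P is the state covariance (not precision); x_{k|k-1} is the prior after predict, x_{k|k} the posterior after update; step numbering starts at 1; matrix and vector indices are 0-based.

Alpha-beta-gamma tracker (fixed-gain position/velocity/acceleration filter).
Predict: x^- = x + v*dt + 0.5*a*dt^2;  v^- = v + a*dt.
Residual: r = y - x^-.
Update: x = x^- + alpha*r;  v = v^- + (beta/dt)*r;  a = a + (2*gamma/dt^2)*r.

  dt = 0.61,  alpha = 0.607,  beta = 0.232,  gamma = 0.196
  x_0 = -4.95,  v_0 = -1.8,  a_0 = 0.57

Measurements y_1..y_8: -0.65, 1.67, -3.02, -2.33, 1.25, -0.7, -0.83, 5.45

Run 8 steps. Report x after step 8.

x_post = -0.3779

step 1: x_pred=-5.9420  r=5.2920  x^+=-2.7297  v^+=0.5604  a^+=6.1450
step 2: x_pred=-1.2446  r=2.9146  x^+=0.5245  v^+=5.4173  a^+=9.2155
step 3: x_pred=5.5437  r=-8.5637  x^+=0.3455  v^+=7.7818  a^+=0.1938
step 4: x_pred=5.1285  r=-7.4585  x^+=0.6012  v^+=5.0633  a^+=-7.6635
step 5: x_pred=2.2640  r=-1.0140  x^+=1.6485  v^+=0.0030  a^+=-8.7318
step 6: x_pred=0.0258  r=-0.7258  x^+=-0.4148  v^+=-5.5994  a^+=-9.4963
step 7: x_pred=-5.5972  r=4.7672  x^+=-2.7035  v^+=-9.5791  a^+=-4.4742
step 8: x_pred=-9.3792  r=14.8292  x^+=-0.3779  v^+=-6.6684  a^+=11.1481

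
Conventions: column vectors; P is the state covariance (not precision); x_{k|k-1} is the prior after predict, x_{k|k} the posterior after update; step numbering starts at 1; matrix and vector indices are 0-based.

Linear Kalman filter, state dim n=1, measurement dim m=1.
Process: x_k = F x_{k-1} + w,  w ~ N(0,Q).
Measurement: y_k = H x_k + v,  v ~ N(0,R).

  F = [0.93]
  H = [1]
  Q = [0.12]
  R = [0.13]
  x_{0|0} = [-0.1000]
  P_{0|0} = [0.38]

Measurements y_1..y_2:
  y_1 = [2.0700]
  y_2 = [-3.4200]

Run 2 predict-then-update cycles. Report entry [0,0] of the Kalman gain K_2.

step 1: x^-=[-0.0930]  P^-=[0.4487]  S=[0.5787]  K=[0.7753]  nu=[2.1630]  x^+=[1.5841]  P^+=[0.1008]
step 2: x^-=[1.4732]  P^-=[0.2072]  S=[0.3372]  K=[0.6144]  nu=[-4.8932]  x^+=[-1.5334]  P^+=[0.0799]

K[0,0] = 0.6144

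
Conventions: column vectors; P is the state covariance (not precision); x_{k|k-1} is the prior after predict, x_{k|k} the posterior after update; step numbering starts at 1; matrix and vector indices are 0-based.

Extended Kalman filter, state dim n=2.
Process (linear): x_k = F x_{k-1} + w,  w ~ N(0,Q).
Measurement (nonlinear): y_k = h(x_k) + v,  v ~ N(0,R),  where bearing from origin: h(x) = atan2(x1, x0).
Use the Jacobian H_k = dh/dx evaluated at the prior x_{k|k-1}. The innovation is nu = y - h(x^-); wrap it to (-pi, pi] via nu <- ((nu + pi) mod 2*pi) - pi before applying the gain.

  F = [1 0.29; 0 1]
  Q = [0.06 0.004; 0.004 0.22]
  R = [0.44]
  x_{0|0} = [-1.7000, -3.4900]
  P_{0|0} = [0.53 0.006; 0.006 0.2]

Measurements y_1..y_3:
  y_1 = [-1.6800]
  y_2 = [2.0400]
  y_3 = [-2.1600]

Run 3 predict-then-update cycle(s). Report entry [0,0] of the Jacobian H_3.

H_jac[0,0] = 0.0952

step 1: x^-=[-2.7121, -3.4900]  P^-=[0.6103 0.0680; 0.0680 0.4200]  H_jac=[0.1786 -0.1388]  S=[0.4642]  K=[0.2145; -0.0994]  nu=[0.5514]  x^+=[-2.5938, -3.5448]  P^+=[0.5889 0.0779; 0.0779 0.4154]
step 2: x^-=[-3.6218, -3.5448]  P^-=[0.7291 0.2024; 0.2024 0.6354]  H_jac=[0.1380 -0.1410]  S=[0.4586]  K=[0.1572; -0.1345]  nu=[-1.8763]  x^+=[-3.9167, -3.2925]  P^+=[0.7177 0.2121; 0.2121 0.6271]
step 3: x^-=[-4.8715, -3.2925]  P^-=[0.9535 0.3979; 0.3979 0.8471]  H_jac=[0.0952 -0.1409]  S=[0.4548]  K=[0.0764; -0.1791]  nu=[0.3872]  x^+=[-4.8420, -3.3619]  P^+=[0.9508 0.4042; 0.4042 0.8325]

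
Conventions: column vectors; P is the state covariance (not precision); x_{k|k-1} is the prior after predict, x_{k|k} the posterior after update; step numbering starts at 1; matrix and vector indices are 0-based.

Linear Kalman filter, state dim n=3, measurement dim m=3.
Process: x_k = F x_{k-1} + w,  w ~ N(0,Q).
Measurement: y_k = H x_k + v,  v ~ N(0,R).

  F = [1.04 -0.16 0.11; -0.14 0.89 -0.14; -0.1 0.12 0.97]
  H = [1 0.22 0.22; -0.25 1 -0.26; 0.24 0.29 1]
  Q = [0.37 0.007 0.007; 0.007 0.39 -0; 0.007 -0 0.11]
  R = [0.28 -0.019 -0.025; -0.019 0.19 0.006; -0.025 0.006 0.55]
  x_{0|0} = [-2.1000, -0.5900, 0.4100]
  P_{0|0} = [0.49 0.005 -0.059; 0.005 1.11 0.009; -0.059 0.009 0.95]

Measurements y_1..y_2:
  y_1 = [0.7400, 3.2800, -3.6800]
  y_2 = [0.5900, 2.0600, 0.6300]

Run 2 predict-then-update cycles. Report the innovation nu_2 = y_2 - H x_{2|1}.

step 1: x^-=[-2.0445, -0.2885, 0.5369]  P^-=[0.9244 -0.2217 -0.0234; -0.2217 1.2917 0.0107; -0.0234 0.0107 1.0382]  S=[1.2104 -0.2258 0.4101; -0.2258 1.7119 0.0352; 0.4101 0.0352 1.7142]  K=[0.7192 -0.1643 -0.0904; 0.1559 0.8030 0.1399; -0.0722 -0.1704 0.6249]  nu=[2.7299, 3.1970, -3.6426]  x^+=[-0.2771, 2.1945, -2.4813]  P^+=[0.2371 -0.0175 -0.1205; -0.0175 0.1557 0.0369; -0.1205 0.0369 0.3627]
step 2: x^-=[-0.9123, 2.3393, -2.1159]  P^-=[0.6118 -0.0480 -0.1099; -0.0480 0.5155 0.0185; -0.1099 0.0185 0.4883]  S=[0.8727 -0.0942 0.1352; -0.0942 0.7768 0.0352; 0.1352 0.0352 1.0682]  K=[0.6549 -0.1399 -0.0568; 0.1370 0.6846 0.1066; -0.0828 -0.1348 0.4524]  nu=[1.4531, -1.0575, 2.2864]  x^+=[0.0576, 2.0580, -1.0593]  P^+=[0.2111 -0.0115 -0.0958; -0.0115 0.1315 0.0239; -0.0958 0.0239 0.2661]

innov = [1.4531, -1.0575, 2.2864]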